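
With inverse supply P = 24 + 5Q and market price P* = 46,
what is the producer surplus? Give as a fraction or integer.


Minimum supply price (at Q=0): P_min = 24
Quantity supplied at P* = 46:
Q* = (46 - 24)/5 = 22/5
PS = (1/2) * Q* * (P* - P_min)
PS = (1/2) * 22/5 * (46 - 24)
PS = (1/2) * 22/5 * 22 = 242/5

242/5


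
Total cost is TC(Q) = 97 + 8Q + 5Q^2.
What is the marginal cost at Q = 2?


MC = dTC/dQ = 8 + 2*5*Q
At Q = 2:
MC = 8 + 10*2
MC = 8 + 20 = 28

28


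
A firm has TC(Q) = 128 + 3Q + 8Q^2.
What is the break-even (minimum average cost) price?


AC(Q) = 128/Q + 3 + 8Q
To minimize: dAC/dQ = -128/Q^2 + 8 = 0
Q^2 = 128/8 = 16
Q* = 4
Min AC = 128/4 + 3 + 8*4
Min AC = 32 + 3 + 32 = 67

67


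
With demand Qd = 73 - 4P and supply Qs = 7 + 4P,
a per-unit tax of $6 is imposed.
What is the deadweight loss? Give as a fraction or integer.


Pre-tax equilibrium quantity: Q* = 40
Post-tax equilibrium quantity: Q_tax = 28
Reduction in quantity: Q* - Q_tax = 12
DWL = (1/2) * tax * (Q* - Q_tax)
DWL = (1/2) * 6 * 12 = 36

36


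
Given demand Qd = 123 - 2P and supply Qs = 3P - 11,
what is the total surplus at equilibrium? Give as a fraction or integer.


Find equilibrium: 123 - 2P = 3P - 11
123 + 11 = 5P
P* = 134/5 = 134/5
Q* = 3*134/5 - 11 = 347/5
Inverse demand: P = 123/2 - Q/2, so P_max = 123/2
Inverse supply: P = 11/3 + Q/3, so P_min = 11/3
CS = (1/2) * 347/5 * (123/2 - 134/5) = 120409/100
PS = (1/2) * 347/5 * (134/5 - 11/3) = 120409/150
TS = CS + PS = 120409/100 + 120409/150 = 120409/60

120409/60


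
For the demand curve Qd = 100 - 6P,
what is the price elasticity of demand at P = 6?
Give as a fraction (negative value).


dQ/dP = -6
At P = 6: Q = 100 - 6*6 = 64
E = (dQ/dP)(P/Q) = (-6)(6/64) = -9/16

-9/16


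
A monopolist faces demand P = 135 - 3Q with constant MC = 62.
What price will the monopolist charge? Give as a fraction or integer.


MR = 135 - 6Q
Set MR = MC: 135 - 6Q = 62
Q* = 73/6
Substitute into demand:
P* = 135 - 3*73/6 = 197/2

197/2


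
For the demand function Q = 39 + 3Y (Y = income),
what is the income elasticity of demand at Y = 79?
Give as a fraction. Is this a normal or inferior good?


dQ/dY = 3
At Y = 79: Q = 39 + 3*79 = 276
Ey = (dQ/dY)(Y/Q) = 3 * 79 / 276 = 79/92
Since Ey > 0, this is a normal good.

79/92 (normal good)


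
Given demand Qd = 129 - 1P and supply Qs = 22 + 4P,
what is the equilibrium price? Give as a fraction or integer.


At equilibrium, Qd = Qs.
129 - 1P = 22 + 4P
129 - 22 = 1P + 4P
107 = 5P
P* = 107/5 = 107/5

107/5


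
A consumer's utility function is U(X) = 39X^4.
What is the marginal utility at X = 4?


MU = dU/dX = 39*4*X^(4-1)
MU = 156*X^3
At X = 4:
MU = 156 * 4^3
MU = 156 * 64 = 9984

9984


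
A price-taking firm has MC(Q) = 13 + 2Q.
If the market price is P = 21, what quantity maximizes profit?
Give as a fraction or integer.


In perfect competition, profit is maximized where P = MC.
21 = 13 + 2Q
8 = 2Q
Q* = 8/2 = 4

4


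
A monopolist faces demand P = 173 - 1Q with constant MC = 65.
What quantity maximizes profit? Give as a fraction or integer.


TR = P*Q = (173 - 1Q)Q = 173Q - 1Q^2
MR = dTR/dQ = 173 - 2Q
Set MR = MC:
173 - 2Q = 65
108 = 2Q
Q* = 108/2 = 54

54


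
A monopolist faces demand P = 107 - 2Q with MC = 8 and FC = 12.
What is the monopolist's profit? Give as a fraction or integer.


MR = MC: 107 - 4Q = 8
Q* = 99/4
P* = 107 - 2*99/4 = 115/2
Profit = (P* - MC)*Q* - FC
= (115/2 - 8)*99/4 - 12
= 99/2*99/4 - 12
= 9801/8 - 12 = 9705/8

9705/8


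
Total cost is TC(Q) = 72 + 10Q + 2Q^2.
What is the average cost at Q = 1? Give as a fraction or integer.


TC(1) = 72 + 10*1 + 2*1^2
TC(1) = 72 + 10 + 2 = 84
AC = TC/Q = 84/1 = 84

84


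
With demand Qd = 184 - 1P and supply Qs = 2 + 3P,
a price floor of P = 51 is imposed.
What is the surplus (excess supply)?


At P = 51:
Qd = 184 - 1*51 = 133
Qs = 2 + 3*51 = 155
Surplus = Qs - Qd = 155 - 133 = 22

22


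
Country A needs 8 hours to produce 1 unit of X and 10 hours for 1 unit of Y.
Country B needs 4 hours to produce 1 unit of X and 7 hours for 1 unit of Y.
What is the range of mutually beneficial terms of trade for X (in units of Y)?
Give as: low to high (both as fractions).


Opportunity cost of X for Country A = hours_X / hours_Y = 8/10 = 4/5 units of Y
Opportunity cost of X for Country B = hours_X / hours_Y = 4/7 = 4/7 units of Y
Terms of trade must be between the two opportunity costs.
Range: 4/7 to 4/5

4/7 to 4/5


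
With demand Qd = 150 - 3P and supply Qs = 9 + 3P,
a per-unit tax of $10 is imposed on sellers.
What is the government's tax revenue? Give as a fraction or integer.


With tax on sellers, new supply: Qs' = 9 + 3(P - 10)
= 3P - 21
New equilibrium quantity:
Q_new = 129/2
Tax revenue = tax * Q_new = 10 * 129/2 = 645

645


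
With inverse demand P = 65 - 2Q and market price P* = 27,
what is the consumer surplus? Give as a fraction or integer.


Maximum willingness to pay (at Q=0): P_max = 65
Quantity demanded at P* = 27:
Q* = (65 - 27)/2 = 19
CS = (1/2) * Q* * (P_max - P*)
CS = (1/2) * 19 * (65 - 27)
CS = (1/2) * 19 * 38 = 361

361


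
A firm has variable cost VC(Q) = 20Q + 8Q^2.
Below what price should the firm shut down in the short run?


AVC(Q) = VC(Q)/Q = 20 + 8Q
AVC is increasing in Q, so minimum AVC is at Q -> 0+.
Min AVC = 20
The firm should shut down if P < 20.

20


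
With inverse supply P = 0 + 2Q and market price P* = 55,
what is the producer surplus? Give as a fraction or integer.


Minimum supply price (at Q=0): P_min = 0
Quantity supplied at P* = 55:
Q* = (55 - 0)/2 = 55/2
PS = (1/2) * Q* * (P* - P_min)
PS = (1/2) * 55/2 * (55 - 0)
PS = (1/2) * 55/2 * 55 = 3025/4

3025/4


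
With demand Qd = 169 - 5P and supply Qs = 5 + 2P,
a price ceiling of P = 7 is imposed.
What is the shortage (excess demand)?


At P = 7:
Qd = 169 - 5*7 = 134
Qs = 5 + 2*7 = 19
Shortage = Qd - Qs = 134 - 19 = 115

115


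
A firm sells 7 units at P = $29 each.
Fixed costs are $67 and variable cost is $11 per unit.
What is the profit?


Total Revenue = P * Q = 29 * 7 = $203
Total Cost = FC + VC*Q = 67 + 11*7 = $144
Profit = TR - TC = 203 - 144 = $59

$59


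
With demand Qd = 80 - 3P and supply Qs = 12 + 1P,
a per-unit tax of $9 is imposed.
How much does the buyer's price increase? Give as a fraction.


With a per-unit tax, the buyer's price increase depends on relative slopes.
Supply slope: d = 1, Demand slope: b = 3
Buyer's price increase = d * tax / (b + d)
= 1 * 9 / (3 + 1)
= 9 / 4 = 9/4

9/4


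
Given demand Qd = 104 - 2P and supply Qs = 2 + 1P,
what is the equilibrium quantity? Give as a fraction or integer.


First find equilibrium price:
104 - 2P = 2 + 1P
P* = 102/3 = 34
Then substitute into demand:
Q* = 104 - 2 * 34 = 36

36


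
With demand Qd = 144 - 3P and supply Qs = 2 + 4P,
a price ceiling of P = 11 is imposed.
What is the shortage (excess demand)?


At P = 11:
Qd = 144 - 3*11 = 111
Qs = 2 + 4*11 = 46
Shortage = Qd - Qs = 111 - 46 = 65

65


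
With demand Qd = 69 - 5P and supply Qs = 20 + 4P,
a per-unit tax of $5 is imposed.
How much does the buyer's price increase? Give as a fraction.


With a per-unit tax, the buyer's price increase depends on relative slopes.
Supply slope: d = 4, Demand slope: b = 5
Buyer's price increase = d * tax / (b + d)
= 4 * 5 / (5 + 4)
= 20 / 9 = 20/9

20/9


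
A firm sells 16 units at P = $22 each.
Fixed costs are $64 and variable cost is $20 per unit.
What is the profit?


Total Revenue = P * Q = 22 * 16 = $352
Total Cost = FC + VC*Q = 64 + 20*16 = $384
Profit = TR - TC = 352 - 384 = $-32

$-32


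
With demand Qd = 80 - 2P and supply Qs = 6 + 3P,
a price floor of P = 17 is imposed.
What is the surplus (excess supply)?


At P = 17:
Qd = 80 - 2*17 = 46
Qs = 6 + 3*17 = 57
Surplus = Qs - Qd = 57 - 46 = 11

11


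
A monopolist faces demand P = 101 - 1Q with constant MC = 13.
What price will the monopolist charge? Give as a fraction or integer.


MR = 101 - 2Q
Set MR = MC: 101 - 2Q = 13
Q* = 44
Substitute into demand:
P* = 101 - 1*44 = 57

57


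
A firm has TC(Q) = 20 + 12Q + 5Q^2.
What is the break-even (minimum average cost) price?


AC(Q) = 20/Q + 12 + 5Q
To minimize: dAC/dQ = -20/Q^2 + 5 = 0
Q^2 = 20/5 = 4
Q* = 2
Min AC = 20/2 + 12 + 5*2
Min AC = 10 + 12 + 10 = 32

32


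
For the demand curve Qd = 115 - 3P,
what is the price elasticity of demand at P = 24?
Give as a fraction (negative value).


dQ/dP = -3
At P = 24: Q = 115 - 3*24 = 43
E = (dQ/dP)(P/Q) = (-3)(24/43) = -72/43

-72/43


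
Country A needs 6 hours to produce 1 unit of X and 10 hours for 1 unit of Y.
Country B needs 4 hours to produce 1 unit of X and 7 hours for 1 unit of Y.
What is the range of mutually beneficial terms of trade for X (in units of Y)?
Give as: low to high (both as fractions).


Opportunity cost of X for Country A = hours_X / hours_Y = 6/10 = 3/5 units of Y
Opportunity cost of X for Country B = hours_X / hours_Y = 4/7 = 4/7 units of Y
Terms of trade must be between the two opportunity costs.
Range: 4/7 to 3/5

4/7 to 3/5


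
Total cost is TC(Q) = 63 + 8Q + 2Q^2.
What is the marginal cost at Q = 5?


MC = dTC/dQ = 8 + 2*2*Q
At Q = 5:
MC = 8 + 4*5
MC = 8 + 20 = 28

28


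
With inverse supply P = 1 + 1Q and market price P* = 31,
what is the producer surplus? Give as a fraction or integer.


Minimum supply price (at Q=0): P_min = 1
Quantity supplied at P* = 31:
Q* = (31 - 1)/1 = 30
PS = (1/2) * Q* * (P* - P_min)
PS = (1/2) * 30 * (31 - 1)
PS = (1/2) * 30 * 30 = 450

450


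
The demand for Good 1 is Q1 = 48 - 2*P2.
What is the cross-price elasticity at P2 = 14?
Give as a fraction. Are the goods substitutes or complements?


dQ1/dP2 = -2
At P2 = 14: Q1 = 48 - 2*14 = 20
Exy = (dQ1/dP2)(P2/Q1) = -2 * 14 / 20 = -7/5
Since Exy < 0, the goods are complements.

-7/5 (complements)


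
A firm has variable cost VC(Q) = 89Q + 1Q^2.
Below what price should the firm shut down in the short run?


AVC(Q) = VC(Q)/Q = 89 + 1Q
AVC is increasing in Q, so minimum AVC is at Q -> 0+.
Min AVC = 89
The firm should shut down if P < 89.

89


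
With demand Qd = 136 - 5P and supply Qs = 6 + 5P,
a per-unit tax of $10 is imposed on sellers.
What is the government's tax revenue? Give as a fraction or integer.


With tax on sellers, new supply: Qs' = 6 + 5(P - 10)
= 5P - 44
New equilibrium quantity:
Q_new = 46
Tax revenue = tax * Q_new = 10 * 46 = 460

460


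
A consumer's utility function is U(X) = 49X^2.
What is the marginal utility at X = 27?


MU = dU/dX = 49*2*X^(2-1)
MU = 98*X^1
At X = 27:
MU = 98 * 27^1
MU = 98 * 27 = 2646

2646


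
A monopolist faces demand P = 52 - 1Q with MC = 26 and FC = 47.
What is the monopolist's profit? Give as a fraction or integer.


MR = MC: 52 - 2Q = 26
Q* = 13
P* = 52 - 1*13 = 39
Profit = (P* - MC)*Q* - FC
= (39 - 26)*13 - 47
= 13*13 - 47
= 169 - 47 = 122

122


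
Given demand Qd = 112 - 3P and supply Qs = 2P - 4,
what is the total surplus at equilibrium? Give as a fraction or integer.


Find equilibrium: 112 - 3P = 2P - 4
112 + 4 = 5P
P* = 116/5 = 116/5
Q* = 2*116/5 - 4 = 212/5
Inverse demand: P = 112/3 - Q/3, so P_max = 112/3
Inverse supply: P = 2 + Q/2, so P_min = 2
CS = (1/2) * 212/5 * (112/3 - 116/5) = 22472/75
PS = (1/2) * 212/5 * (116/5 - 2) = 11236/25
TS = CS + PS = 22472/75 + 11236/25 = 11236/15

11236/15


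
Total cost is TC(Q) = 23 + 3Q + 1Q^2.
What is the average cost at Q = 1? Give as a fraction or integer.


TC(1) = 23 + 3*1 + 1*1^2
TC(1) = 23 + 3 + 1 = 27
AC = TC/Q = 27/1 = 27

27


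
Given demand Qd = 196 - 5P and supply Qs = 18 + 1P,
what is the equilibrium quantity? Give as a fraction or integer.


First find equilibrium price:
196 - 5P = 18 + 1P
P* = 178/6 = 89/3
Then substitute into demand:
Q* = 196 - 5 * 89/3 = 143/3

143/3


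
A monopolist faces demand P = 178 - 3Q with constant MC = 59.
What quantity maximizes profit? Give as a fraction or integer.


TR = P*Q = (178 - 3Q)Q = 178Q - 3Q^2
MR = dTR/dQ = 178 - 6Q
Set MR = MC:
178 - 6Q = 59
119 = 6Q
Q* = 119/6 = 119/6

119/6


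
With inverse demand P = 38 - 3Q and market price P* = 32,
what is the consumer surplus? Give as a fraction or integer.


Maximum willingness to pay (at Q=0): P_max = 38
Quantity demanded at P* = 32:
Q* = (38 - 32)/3 = 2
CS = (1/2) * Q* * (P_max - P*)
CS = (1/2) * 2 * (38 - 32)
CS = (1/2) * 2 * 6 = 6

6


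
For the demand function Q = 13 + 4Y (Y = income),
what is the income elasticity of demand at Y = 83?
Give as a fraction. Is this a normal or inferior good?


dQ/dY = 4
At Y = 83: Q = 13 + 4*83 = 345
Ey = (dQ/dY)(Y/Q) = 4 * 83 / 345 = 332/345
Since Ey > 0, this is a normal good.

332/345 (normal good)


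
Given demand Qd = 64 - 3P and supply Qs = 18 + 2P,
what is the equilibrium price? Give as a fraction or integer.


At equilibrium, Qd = Qs.
64 - 3P = 18 + 2P
64 - 18 = 3P + 2P
46 = 5P
P* = 46/5 = 46/5

46/5


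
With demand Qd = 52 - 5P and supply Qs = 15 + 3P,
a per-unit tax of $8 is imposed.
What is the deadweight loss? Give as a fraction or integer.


Pre-tax equilibrium quantity: Q* = 231/8
Post-tax equilibrium quantity: Q_tax = 111/8
Reduction in quantity: Q* - Q_tax = 15
DWL = (1/2) * tax * (Q* - Q_tax)
DWL = (1/2) * 8 * 15 = 60

60


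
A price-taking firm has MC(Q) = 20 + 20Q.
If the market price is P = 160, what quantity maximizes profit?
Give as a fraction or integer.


In perfect competition, profit is maximized where P = MC.
160 = 20 + 20Q
140 = 20Q
Q* = 140/20 = 7

7


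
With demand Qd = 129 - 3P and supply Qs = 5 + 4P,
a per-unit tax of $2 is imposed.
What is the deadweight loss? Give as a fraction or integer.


Pre-tax equilibrium quantity: Q* = 531/7
Post-tax equilibrium quantity: Q_tax = 507/7
Reduction in quantity: Q* - Q_tax = 24/7
DWL = (1/2) * tax * (Q* - Q_tax)
DWL = (1/2) * 2 * 24/7 = 24/7

24/7


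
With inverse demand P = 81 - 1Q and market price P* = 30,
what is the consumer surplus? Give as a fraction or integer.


Maximum willingness to pay (at Q=0): P_max = 81
Quantity demanded at P* = 30:
Q* = (81 - 30)/1 = 51
CS = (1/2) * Q* * (P_max - P*)
CS = (1/2) * 51 * (81 - 30)
CS = (1/2) * 51 * 51 = 2601/2

2601/2


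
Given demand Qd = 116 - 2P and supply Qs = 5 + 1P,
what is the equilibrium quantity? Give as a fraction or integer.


First find equilibrium price:
116 - 2P = 5 + 1P
P* = 111/3 = 37
Then substitute into demand:
Q* = 116 - 2 * 37 = 42

42


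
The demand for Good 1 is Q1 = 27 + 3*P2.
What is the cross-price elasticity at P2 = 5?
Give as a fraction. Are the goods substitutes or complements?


dQ1/dP2 = 3
At P2 = 5: Q1 = 27 + 3*5 = 42
Exy = (dQ1/dP2)(P2/Q1) = 3 * 5 / 42 = 5/14
Since Exy > 0, the goods are substitutes.

5/14 (substitutes)


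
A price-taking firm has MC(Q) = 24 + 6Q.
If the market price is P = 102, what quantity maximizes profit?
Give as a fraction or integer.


In perfect competition, profit is maximized where P = MC.
102 = 24 + 6Q
78 = 6Q
Q* = 78/6 = 13

13


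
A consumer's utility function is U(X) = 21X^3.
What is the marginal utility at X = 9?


MU = dU/dX = 21*3*X^(3-1)
MU = 63*X^2
At X = 9:
MU = 63 * 9^2
MU = 63 * 81 = 5103

5103


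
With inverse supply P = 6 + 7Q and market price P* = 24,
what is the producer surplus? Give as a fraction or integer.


Minimum supply price (at Q=0): P_min = 6
Quantity supplied at P* = 24:
Q* = (24 - 6)/7 = 18/7
PS = (1/2) * Q* * (P* - P_min)
PS = (1/2) * 18/7 * (24 - 6)
PS = (1/2) * 18/7 * 18 = 162/7

162/7


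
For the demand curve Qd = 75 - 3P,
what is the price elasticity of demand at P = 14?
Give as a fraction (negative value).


dQ/dP = -3
At P = 14: Q = 75 - 3*14 = 33
E = (dQ/dP)(P/Q) = (-3)(14/33) = -14/11

-14/11


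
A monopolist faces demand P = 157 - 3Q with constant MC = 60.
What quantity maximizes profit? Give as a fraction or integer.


TR = P*Q = (157 - 3Q)Q = 157Q - 3Q^2
MR = dTR/dQ = 157 - 6Q
Set MR = MC:
157 - 6Q = 60
97 = 6Q
Q* = 97/6 = 97/6

97/6


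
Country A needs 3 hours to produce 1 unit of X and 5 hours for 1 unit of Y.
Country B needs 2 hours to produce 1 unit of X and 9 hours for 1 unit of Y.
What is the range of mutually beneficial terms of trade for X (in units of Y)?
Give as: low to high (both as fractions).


Opportunity cost of X for Country A = hours_X / hours_Y = 3/5 = 3/5 units of Y
Opportunity cost of X for Country B = hours_X / hours_Y = 2/9 = 2/9 units of Y
Terms of trade must be between the two opportunity costs.
Range: 2/9 to 3/5

2/9 to 3/5


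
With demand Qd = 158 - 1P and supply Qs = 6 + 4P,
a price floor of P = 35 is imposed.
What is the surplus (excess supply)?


At P = 35:
Qd = 158 - 1*35 = 123
Qs = 6 + 4*35 = 146
Surplus = Qs - Qd = 146 - 123 = 23

23


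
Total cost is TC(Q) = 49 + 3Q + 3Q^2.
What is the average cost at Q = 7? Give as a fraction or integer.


TC(7) = 49 + 3*7 + 3*7^2
TC(7) = 49 + 21 + 147 = 217
AC = TC/Q = 217/7 = 31

31


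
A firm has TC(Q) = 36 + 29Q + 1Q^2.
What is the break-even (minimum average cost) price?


AC(Q) = 36/Q + 29 + 1Q
To minimize: dAC/dQ = -36/Q^2 + 1 = 0
Q^2 = 36/1 = 36
Q* = 6
Min AC = 36/6 + 29 + 1*6
Min AC = 6 + 29 + 6 = 41

41


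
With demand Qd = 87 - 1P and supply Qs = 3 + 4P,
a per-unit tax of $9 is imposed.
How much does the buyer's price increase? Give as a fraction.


With a per-unit tax, the buyer's price increase depends on relative slopes.
Supply slope: d = 4, Demand slope: b = 1
Buyer's price increase = d * tax / (b + d)
= 4 * 9 / (1 + 4)
= 36 / 5 = 36/5

36/5


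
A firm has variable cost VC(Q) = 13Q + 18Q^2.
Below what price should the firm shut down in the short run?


AVC(Q) = VC(Q)/Q = 13 + 18Q
AVC is increasing in Q, so minimum AVC is at Q -> 0+.
Min AVC = 13
The firm should shut down if P < 13.

13


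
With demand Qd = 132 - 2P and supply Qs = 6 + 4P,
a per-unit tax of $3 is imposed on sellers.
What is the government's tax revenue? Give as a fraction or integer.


With tax on sellers, new supply: Qs' = 6 + 4(P - 3)
= 4P - 6
New equilibrium quantity:
Q_new = 86
Tax revenue = tax * Q_new = 3 * 86 = 258

258


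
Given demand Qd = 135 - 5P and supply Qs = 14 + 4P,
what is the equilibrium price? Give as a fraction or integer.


At equilibrium, Qd = Qs.
135 - 5P = 14 + 4P
135 - 14 = 5P + 4P
121 = 9P
P* = 121/9 = 121/9

121/9


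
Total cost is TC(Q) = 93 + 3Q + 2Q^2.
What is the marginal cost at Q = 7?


MC = dTC/dQ = 3 + 2*2*Q
At Q = 7:
MC = 3 + 4*7
MC = 3 + 28 = 31

31


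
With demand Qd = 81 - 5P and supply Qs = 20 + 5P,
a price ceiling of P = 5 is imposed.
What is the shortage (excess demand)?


At P = 5:
Qd = 81 - 5*5 = 56
Qs = 20 + 5*5 = 45
Shortage = Qd - Qs = 56 - 45 = 11

11


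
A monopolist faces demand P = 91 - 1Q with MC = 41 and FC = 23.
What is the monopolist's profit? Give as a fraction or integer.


MR = MC: 91 - 2Q = 41
Q* = 25
P* = 91 - 1*25 = 66
Profit = (P* - MC)*Q* - FC
= (66 - 41)*25 - 23
= 25*25 - 23
= 625 - 23 = 602

602


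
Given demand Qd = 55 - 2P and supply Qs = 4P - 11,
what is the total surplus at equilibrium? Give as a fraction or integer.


Find equilibrium: 55 - 2P = 4P - 11
55 + 11 = 6P
P* = 66/6 = 11
Q* = 4*11 - 11 = 33
Inverse demand: P = 55/2 - Q/2, so P_max = 55/2
Inverse supply: P = 11/4 + Q/4, so P_min = 11/4
CS = (1/2) * 33 * (55/2 - 11) = 1089/4
PS = (1/2) * 33 * (11 - 11/4) = 1089/8
TS = CS + PS = 1089/4 + 1089/8 = 3267/8

3267/8


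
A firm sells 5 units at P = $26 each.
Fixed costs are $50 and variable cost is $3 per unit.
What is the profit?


Total Revenue = P * Q = 26 * 5 = $130
Total Cost = FC + VC*Q = 50 + 3*5 = $65
Profit = TR - TC = 130 - 65 = $65

$65


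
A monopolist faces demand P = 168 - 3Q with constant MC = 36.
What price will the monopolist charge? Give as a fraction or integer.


MR = 168 - 6Q
Set MR = MC: 168 - 6Q = 36
Q* = 22
Substitute into demand:
P* = 168 - 3*22 = 102

102


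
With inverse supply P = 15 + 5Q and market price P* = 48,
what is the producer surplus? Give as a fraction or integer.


Minimum supply price (at Q=0): P_min = 15
Quantity supplied at P* = 48:
Q* = (48 - 15)/5 = 33/5
PS = (1/2) * Q* * (P* - P_min)
PS = (1/2) * 33/5 * (48 - 15)
PS = (1/2) * 33/5 * 33 = 1089/10

1089/10


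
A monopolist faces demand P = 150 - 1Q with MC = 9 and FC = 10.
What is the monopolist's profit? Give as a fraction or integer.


MR = MC: 150 - 2Q = 9
Q* = 141/2
P* = 150 - 1*141/2 = 159/2
Profit = (P* - MC)*Q* - FC
= (159/2 - 9)*141/2 - 10
= 141/2*141/2 - 10
= 19881/4 - 10 = 19841/4

19841/4


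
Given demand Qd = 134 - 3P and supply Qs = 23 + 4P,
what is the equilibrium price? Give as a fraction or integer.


At equilibrium, Qd = Qs.
134 - 3P = 23 + 4P
134 - 23 = 3P + 4P
111 = 7P
P* = 111/7 = 111/7

111/7


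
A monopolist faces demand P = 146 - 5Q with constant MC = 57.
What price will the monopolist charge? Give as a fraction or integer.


MR = 146 - 10Q
Set MR = MC: 146 - 10Q = 57
Q* = 89/10
Substitute into demand:
P* = 146 - 5*89/10 = 203/2

203/2


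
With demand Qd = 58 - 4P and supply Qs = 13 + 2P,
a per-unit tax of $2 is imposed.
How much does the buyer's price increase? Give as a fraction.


With a per-unit tax, the buyer's price increase depends on relative slopes.
Supply slope: d = 2, Demand slope: b = 4
Buyer's price increase = d * tax / (b + d)
= 2 * 2 / (4 + 2)
= 4 / 6 = 2/3

2/3


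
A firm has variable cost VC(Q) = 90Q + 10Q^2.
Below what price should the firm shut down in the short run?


AVC(Q) = VC(Q)/Q = 90 + 10Q
AVC is increasing in Q, so minimum AVC is at Q -> 0+.
Min AVC = 90
The firm should shut down if P < 90.

90


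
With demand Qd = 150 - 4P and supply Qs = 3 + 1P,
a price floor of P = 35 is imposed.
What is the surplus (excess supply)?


At P = 35:
Qd = 150 - 4*35 = 10
Qs = 3 + 1*35 = 38
Surplus = Qs - Qd = 38 - 10 = 28

28


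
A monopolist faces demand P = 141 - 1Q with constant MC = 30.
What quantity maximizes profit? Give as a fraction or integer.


TR = P*Q = (141 - 1Q)Q = 141Q - 1Q^2
MR = dTR/dQ = 141 - 2Q
Set MR = MC:
141 - 2Q = 30
111 = 2Q
Q* = 111/2 = 111/2

111/2


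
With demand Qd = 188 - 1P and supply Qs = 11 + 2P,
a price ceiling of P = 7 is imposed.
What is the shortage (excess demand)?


At P = 7:
Qd = 188 - 1*7 = 181
Qs = 11 + 2*7 = 25
Shortage = Qd - Qs = 181 - 25 = 156

156


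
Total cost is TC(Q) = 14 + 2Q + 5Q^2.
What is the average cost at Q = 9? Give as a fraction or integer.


TC(9) = 14 + 2*9 + 5*9^2
TC(9) = 14 + 18 + 405 = 437
AC = TC/Q = 437/9 = 437/9

437/9


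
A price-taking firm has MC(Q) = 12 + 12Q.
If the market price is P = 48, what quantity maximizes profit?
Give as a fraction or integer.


In perfect competition, profit is maximized where P = MC.
48 = 12 + 12Q
36 = 12Q
Q* = 36/12 = 3

3


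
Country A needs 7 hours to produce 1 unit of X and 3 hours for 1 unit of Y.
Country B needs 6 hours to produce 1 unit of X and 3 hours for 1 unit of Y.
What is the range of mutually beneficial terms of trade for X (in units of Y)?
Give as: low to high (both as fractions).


Opportunity cost of X for Country A = hours_X / hours_Y = 7/3 = 7/3 units of Y
Opportunity cost of X for Country B = hours_X / hours_Y = 6/3 = 2 units of Y
Terms of trade must be between the two opportunity costs.
Range: 2 to 7/3

2 to 7/3


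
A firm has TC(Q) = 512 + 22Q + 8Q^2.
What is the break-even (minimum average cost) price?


AC(Q) = 512/Q + 22 + 8Q
To minimize: dAC/dQ = -512/Q^2 + 8 = 0
Q^2 = 512/8 = 64
Q* = 8
Min AC = 512/8 + 22 + 8*8
Min AC = 64 + 22 + 64 = 150

150


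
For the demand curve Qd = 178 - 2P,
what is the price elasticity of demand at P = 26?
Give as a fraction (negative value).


dQ/dP = -2
At P = 26: Q = 178 - 2*26 = 126
E = (dQ/dP)(P/Q) = (-2)(26/126) = -26/63

-26/63


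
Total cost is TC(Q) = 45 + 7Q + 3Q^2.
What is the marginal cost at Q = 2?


MC = dTC/dQ = 7 + 2*3*Q
At Q = 2:
MC = 7 + 6*2
MC = 7 + 12 = 19

19


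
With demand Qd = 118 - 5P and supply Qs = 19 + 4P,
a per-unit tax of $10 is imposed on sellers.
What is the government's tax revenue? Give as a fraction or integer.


With tax on sellers, new supply: Qs' = 19 + 4(P - 10)
= 4P - 21
New equilibrium quantity:
Q_new = 367/9
Tax revenue = tax * Q_new = 10 * 367/9 = 3670/9

3670/9


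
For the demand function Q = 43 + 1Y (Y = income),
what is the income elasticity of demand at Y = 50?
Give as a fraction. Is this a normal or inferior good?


dQ/dY = 1
At Y = 50: Q = 43 + 1*50 = 93
Ey = (dQ/dY)(Y/Q) = 1 * 50 / 93 = 50/93
Since Ey > 0, this is a normal good.

50/93 (normal good)


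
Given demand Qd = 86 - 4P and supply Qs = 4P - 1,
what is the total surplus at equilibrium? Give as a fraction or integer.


Find equilibrium: 86 - 4P = 4P - 1
86 + 1 = 8P
P* = 87/8 = 87/8
Q* = 4*87/8 - 1 = 85/2
Inverse demand: P = 43/2 - Q/4, so P_max = 43/2
Inverse supply: P = 1/4 + Q/4, so P_min = 1/4
CS = (1/2) * 85/2 * (43/2 - 87/8) = 7225/32
PS = (1/2) * 85/2 * (87/8 - 1/4) = 7225/32
TS = CS + PS = 7225/32 + 7225/32 = 7225/16

7225/16


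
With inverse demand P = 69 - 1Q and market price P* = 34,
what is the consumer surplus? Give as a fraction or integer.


Maximum willingness to pay (at Q=0): P_max = 69
Quantity demanded at P* = 34:
Q* = (69 - 34)/1 = 35
CS = (1/2) * Q* * (P_max - P*)
CS = (1/2) * 35 * (69 - 34)
CS = (1/2) * 35 * 35 = 1225/2

1225/2


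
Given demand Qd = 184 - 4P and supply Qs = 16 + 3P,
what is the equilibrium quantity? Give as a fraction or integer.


First find equilibrium price:
184 - 4P = 16 + 3P
P* = 168/7 = 24
Then substitute into demand:
Q* = 184 - 4 * 24 = 88

88


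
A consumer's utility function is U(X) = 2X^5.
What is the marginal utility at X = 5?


MU = dU/dX = 2*5*X^(5-1)
MU = 10*X^4
At X = 5:
MU = 10 * 5^4
MU = 10 * 625 = 6250

6250


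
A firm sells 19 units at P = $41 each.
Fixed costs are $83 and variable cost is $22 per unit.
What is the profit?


Total Revenue = P * Q = 41 * 19 = $779
Total Cost = FC + VC*Q = 83 + 22*19 = $501
Profit = TR - TC = 779 - 501 = $278

$278


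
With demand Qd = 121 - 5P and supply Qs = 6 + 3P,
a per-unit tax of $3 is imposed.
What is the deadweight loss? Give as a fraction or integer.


Pre-tax equilibrium quantity: Q* = 393/8
Post-tax equilibrium quantity: Q_tax = 87/2
Reduction in quantity: Q* - Q_tax = 45/8
DWL = (1/2) * tax * (Q* - Q_tax)
DWL = (1/2) * 3 * 45/8 = 135/16

135/16


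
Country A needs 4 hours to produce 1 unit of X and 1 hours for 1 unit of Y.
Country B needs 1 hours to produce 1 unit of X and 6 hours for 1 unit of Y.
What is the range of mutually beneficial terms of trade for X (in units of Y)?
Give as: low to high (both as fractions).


Opportunity cost of X for Country A = hours_X / hours_Y = 4/1 = 4 units of Y
Opportunity cost of X for Country B = hours_X / hours_Y = 1/6 = 1/6 units of Y
Terms of trade must be between the two opportunity costs.
Range: 1/6 to 4

1/6 to 4


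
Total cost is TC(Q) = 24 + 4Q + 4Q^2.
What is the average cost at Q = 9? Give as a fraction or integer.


TC(9) = 24 + 4*9 + 4*9^2
TC(9) = 24 + 36 + 324 = 384
AC = TC/Q = 384/9 = 128/3

128/3


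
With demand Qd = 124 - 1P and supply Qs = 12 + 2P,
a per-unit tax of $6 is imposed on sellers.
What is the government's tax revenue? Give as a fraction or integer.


With tax on sellers, new supply: Qs' = 12 + 2(P - 6)
= 0 + 2P
New equilibrium quantity:
Q_new = 248/3
Tax revenue = tax * Q_new = 6 * 248/3 = 496

496


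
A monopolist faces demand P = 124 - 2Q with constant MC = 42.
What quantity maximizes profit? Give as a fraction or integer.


TR = P*Q = (124 - 2Q)Q = 124Q - 2Q^2
MR = dTR/dQ = 124 - 4Q
Set MR = MC:
124 - 4Q = 42
82 = 4Q
Q* = 82/4 = 41/2

41/2


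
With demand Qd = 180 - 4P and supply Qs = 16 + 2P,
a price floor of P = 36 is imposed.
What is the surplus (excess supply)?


At P = 36:
Qd = 180 - 4*36 = 36
Qs = 16 + 2*36 = 88
Surplus = Qs - Qd = 88 - 36 = 52

52


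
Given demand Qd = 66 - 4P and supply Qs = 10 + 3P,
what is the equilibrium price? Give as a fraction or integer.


At equilibrium, Qd = Qs.
66 - 4P = 10 + 3P
66 - 10 = 4P + 3P
56 = 7P
P* = 56/7 = 8

8


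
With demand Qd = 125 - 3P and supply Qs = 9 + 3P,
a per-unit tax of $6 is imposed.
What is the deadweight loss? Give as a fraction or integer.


Pre-tax equilibrium quantity: Q* = 67
Post-tax equilibrium quantity: Q_tax = 58
Reduction in quantity: Q* - Q_tax = 9
DWL = (1/2) * tax * (Q* - Q_tax)
DWL = (1/2) * 6 * 9 = 27

27


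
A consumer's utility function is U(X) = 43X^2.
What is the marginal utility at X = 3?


MU = dU/dX = 43*2*X^(2-1)
MU = 86*X^1
At X = 3:
MU = 86 * 3^1
MU = 86 * 3 = 258

258


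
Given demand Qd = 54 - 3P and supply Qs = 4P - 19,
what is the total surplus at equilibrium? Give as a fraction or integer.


Find equilibrium: 54 - 3P = 4P - 19
54 + 19 = 7P
P* = 73/7 = 73/7
Q* = 4*73/7 - 19 = 159/7
Inverse demand: P = 18 - Q/3, so P_max = 18
Inverse supply: P = 19/4 + Q/4, so P_min = 19/4
CS = (1/2) * 159/7 * (18 - 73/7) = 8427/98
PS = (1/2) * 159/7 * (73/7 - 19/4) = 25281/392
TS = CS + PS = 8427/98 + 25281/392 = 8427/56

8427/56


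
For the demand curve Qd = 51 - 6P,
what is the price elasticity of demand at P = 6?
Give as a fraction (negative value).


dQ/dP = -6
At P = 6: Q = 51 - 6*6 = 15
E = (dQ/dP)(P/Q) = (-6)(6/15) = -12/5

-12/5


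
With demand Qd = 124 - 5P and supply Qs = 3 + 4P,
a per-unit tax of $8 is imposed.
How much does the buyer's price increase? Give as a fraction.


With a per-unit tax, the buyer's price increase depends on relative slopes.
Supply slope: d = 4, Demand slope: b = 5
Buyer's price increase = d * tax / (b + d)
= 4 * 8 / (5 + 4)
= 32 / 9 = 32/9

32/9


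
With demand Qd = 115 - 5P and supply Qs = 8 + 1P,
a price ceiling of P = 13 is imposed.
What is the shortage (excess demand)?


At P = 13:
Qd = 115 - 5*13 = 50
Qs = 8 + 1*13 = 21
Shortage = Qd - Qs = 50 - 21 = 29

29


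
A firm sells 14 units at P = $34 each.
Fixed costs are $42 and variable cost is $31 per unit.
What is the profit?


Total Revenue = P * Q = 34 * 14 = $476
Total Cost = FC + VC*Q = 42 + 31*14 = $476
Profit = TR - TC = 476 - 476 = $0

$0


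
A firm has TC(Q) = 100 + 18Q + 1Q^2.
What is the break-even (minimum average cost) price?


AC(Q) = 100/Q + 18 + 1Q
To minimize: dAC/dQ = -100/Q^2 + 1 = 0
Q^2 = 100/1 = 100
Q* = 10
Min AC = 100/10 + 18 + 1*10
Min AC = 10 + 18 + 10 = 38

38


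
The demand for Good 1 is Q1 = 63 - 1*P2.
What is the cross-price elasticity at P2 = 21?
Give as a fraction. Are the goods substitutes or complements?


dQ1/dP2 = -1
At P2 = 21: Q1 = 63 - 1*21 = 42
Exy = (dQ1/dP2)(P2/Q1) = -1 * 21 / 42 = -1/2
Since Exy < 0, the goods are complements.

-1/2 (complements)


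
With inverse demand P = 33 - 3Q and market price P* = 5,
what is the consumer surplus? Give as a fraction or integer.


Maximum willingness to pay (at Q=0): P_max = 33
Quantity demanded at P* = 5:
Q* = (33 - 5)/3 = 28/3
CS = (1/2) * Q* * (P_max - P*)
CS = (1/2) * 28/3 * (33 - 5)
CS = (1/2) * 28/3 * 28 = 392/3

392/3


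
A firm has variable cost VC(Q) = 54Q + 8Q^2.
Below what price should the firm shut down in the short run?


AVC(Q) = VC(Q)/Q = 54 + 8Q
AVC is increasing in Q, so minimum AVC is at Q -> 0+.
Min AVC = 54
The firm should shut down if P < 54.

54


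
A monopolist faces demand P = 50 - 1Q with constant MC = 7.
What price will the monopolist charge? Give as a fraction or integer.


MR = 50 - 2Q
Set MR = MC: 50 - 2Q = 7
Q* = 43/2
Substitute into demand:
P* = 50 - 1*43/2 = 57/2

57/2


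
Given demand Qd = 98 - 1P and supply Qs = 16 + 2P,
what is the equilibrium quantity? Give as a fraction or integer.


First find equilibrium price:
98 - 1P = 16 + 2P
P* = 82/3 = 82/3
Then substitute into demand:
Q* = 98 - 1 * 82/3 = 212/3

212/3


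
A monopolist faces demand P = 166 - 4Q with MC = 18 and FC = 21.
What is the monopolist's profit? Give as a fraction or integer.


MR = MC: 166 - 8Q = 18
Q* = 37/2
P* = 166 - 4*37/2 = 92
Profit = (P* - MC)*Q* - FC
= (92 - 18)*37/2 - 21
= 74*37/2 - 21
= 1369 - 21 = 1348

1348


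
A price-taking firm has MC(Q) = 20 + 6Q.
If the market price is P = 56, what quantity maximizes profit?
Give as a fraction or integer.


In perfect competition, profit is maximized where P = MC.
56 = 20 + 6Q
36 = 6Q
Q* = 36/6 = 6

6


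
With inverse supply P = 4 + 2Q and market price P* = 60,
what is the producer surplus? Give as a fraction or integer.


Minimum supply price (at Q=0): P_min = 4
Quantity supplied at P* = 60:
Q* = (60 - 4)/2 = 28
PS = (1/2) * Q* * (P* - P_min)
PS = (1/2) * 28 * (60 - 4)
PS = (1/2) * 28 * 56 = 784

784


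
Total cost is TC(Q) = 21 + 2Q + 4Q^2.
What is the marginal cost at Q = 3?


MC = dTC/dQ = 2 + 2*4*Q
At Q = 3:
MC = 2 + 8*3
MC = 2 + 24 = 26

26


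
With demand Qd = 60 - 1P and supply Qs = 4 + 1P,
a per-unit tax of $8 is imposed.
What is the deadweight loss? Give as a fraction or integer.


Pre-tax equilibrium quantity: Q* = 32
Post-tax equilibrium quantity: Q_tax = 28
Reduction in quantity: Q* - Q_tax = 4
DWL = (1/2) * tax * (Q* - Q_tax)
DWL = (1/2) * 8 * 4 = 16

16


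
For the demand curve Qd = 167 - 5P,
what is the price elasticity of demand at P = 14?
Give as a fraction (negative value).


dQ/dP = -5
At P = 14: Q = 167 - 5*14 = 97
E = (dQ/dP)(P/Q) = (-5)(14/97) = -70/97

-70/97


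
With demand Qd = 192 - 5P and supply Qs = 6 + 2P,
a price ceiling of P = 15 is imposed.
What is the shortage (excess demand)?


At P = 15:
Qd = 192 - 5*15 = 117
Qs = 6 + 2*15 = 36
Shortage = Qd - Qs = 117 - 36 = 81

81


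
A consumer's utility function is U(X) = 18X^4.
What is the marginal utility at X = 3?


MU = dU/dX = 18*4*X^(4-1)
MU = 72*X^3
At X = 3:
MU = 72 * 3^3
MU = 72 * 27 = 1944

1944


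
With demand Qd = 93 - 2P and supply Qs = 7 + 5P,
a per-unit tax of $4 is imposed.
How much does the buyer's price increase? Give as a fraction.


With a per-unit tax, the buyer's price increase depends on relative slopes.
Supply slope: d = 5, Demand slope: b = 2
Buyer's price increase = d * tax / (b + d)
= 5 * 4 / (2 + 5)
= 20 / 7 = 20/7

20/7


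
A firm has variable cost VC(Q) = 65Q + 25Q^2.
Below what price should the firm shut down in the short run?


AVC(Q) = VC(Q)/Q = 65 + 25Q
AVC is increasing in Q, so minimum AVC is at Q -> 0+.
Min AVC = 65
The firm should shut down if P < 65.

65


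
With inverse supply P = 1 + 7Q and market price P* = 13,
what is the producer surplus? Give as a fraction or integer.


Minimum supply price (at Q=0): P_min = 1
Quantity supplied at P* = 13:
Q* = (13 - 1)/7 = 12/7
PS = (1/2) * Q* * (P* - P_min)
PS = (1/2) * 12/7 * (13 - 1)
PS = (1/2) * 12/7 * 12 = 72/7

72/7


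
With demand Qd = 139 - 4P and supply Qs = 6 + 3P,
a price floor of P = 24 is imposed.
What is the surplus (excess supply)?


At P = 24:
Qd = 139 - 4*24 = 43
Qs = 6 + 3*24 = 78
Surplus = Qs - Qd = 78 - 43 = 35

35


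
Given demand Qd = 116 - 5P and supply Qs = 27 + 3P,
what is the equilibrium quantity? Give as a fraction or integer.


First find equilibrium price:
116 - 5P = 27 + 3P
P* = 89/8 = 89/8
Then substitute into demand:
Q* = 116 - 5 * 89/8 = 483/8

483/8


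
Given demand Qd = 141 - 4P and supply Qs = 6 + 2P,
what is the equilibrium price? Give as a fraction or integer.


At equilibrium, Qd = Qs.
141 - 4P = 6 + 2P
141 - 6 = 4P + 2P
135 = 6P
P* = 135/6 = 45/2

45/2


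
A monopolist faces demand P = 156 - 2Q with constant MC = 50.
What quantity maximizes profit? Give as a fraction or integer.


TR = P*Q = (156 - 2Q)Q = 156Q - 2Q^2
MR = dTR/dQ = 156 - 4Q
Set MR = MC:
156 - 4Q = 50
106 = 4Q
Q* = 106/4 = 53/2

53/2


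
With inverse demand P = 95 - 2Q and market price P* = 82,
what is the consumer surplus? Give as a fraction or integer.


Maximum willingness to pay (at Q=0): P_max = 95
Quantity demanded at P* = 82:
Q* = (95 - 82)/2 = 13/2
CS = (1/2) * Q* * (P_max - P*)
CS = (1/2) * 13/2 * (95 - 82)
CS = (1/2) * 13/2 * 13 = 169/4

169/4


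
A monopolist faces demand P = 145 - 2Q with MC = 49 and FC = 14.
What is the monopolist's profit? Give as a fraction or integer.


MR = MC: 145 - 4Q = 49
Q* = 24
P* = 145 - 2*24 = 97
Profit = (P* - MC)*Q* - FC
= (97 - 49)*24 - 14
= 48*24 - 14
= 1152 - 14 = 1138

1138


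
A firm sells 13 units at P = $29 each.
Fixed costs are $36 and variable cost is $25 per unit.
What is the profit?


Total Revenue = P * Q = 29 * 13 = $377
Total Cost = FC + VC*Q = 36 + 25*13 = $361
Profit = TR - TC = 377 - 361 = $16

$16


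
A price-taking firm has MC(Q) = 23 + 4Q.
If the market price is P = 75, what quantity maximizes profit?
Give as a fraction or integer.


In perfect competition, profit is maximized where P = MC.
75 = 23 + 4Q
52 = 4Q
Q* = 52/4 = 13

13


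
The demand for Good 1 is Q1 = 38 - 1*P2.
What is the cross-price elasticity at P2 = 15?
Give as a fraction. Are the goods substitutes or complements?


dQ1/dP2 = -1
At P2 = 15: Q1 = 38 - 1*15 = 23
Exy = (dQ1/dP2)(P2/Q1) = -1 * 15 / 23 = -15/23
Since Exy < 0, the goods are complements.

-15/23 (complements)


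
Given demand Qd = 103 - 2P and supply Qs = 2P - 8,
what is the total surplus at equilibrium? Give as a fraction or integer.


Find equilibrium: 103 - 2P = 2P - 8
103 + 8 = 4P
P* = 111/4 = 111/4
Q* = 2*111/4 - 8 = 95/2
Inverse demand: P = 103/2 - Q/2, so P_max = 103/2
Inverse supply: P = 4 + Q/2, so P_min = 4
CS = (1/2) * 95/2 * (103/2 - 111/4) = 9025/16
PS = (1/2) * 95/2 * (111/4 - 4) = 9025/16
TS = CS + PS = 9025/16 + 9025/16 = 9025/8

9025/8


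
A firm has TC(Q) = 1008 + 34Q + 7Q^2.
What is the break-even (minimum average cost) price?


AC(Q) = 1008/Q + 34 + 7Q
To minimize: dAC/dQ = -1008/Q^2 + 7 = 0
Q^2 = 1008/7 = 144
Q* = 12
Min AC = 1008/12 + 34 + 7*12
Min AC = 84 + 34 + 84 = 202

202


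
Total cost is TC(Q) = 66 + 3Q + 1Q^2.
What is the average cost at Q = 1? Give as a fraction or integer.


TC(1) = 66 + 3*1 + 1*1^2
TC(1) = 66 + 3 + 1 = 70
AC = TC/Q = 70/1 = 70

70


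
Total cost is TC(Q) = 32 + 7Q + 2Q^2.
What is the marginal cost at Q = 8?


MC = dTC/dQ = 7 + 2*2*Q
At Q = 8:
MC = 7 + 4*8
MC = 7 + 32 = 39

39


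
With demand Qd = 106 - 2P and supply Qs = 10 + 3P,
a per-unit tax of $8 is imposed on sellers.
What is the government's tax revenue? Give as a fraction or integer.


With tax on sellers, new supply: Qs' = 10 + 3(P - 8)
= 3P - 14
New equilibrium quantity:
Q_new = 58
Tax revenue = tax * Q_new = 8 * 58 = 464

464


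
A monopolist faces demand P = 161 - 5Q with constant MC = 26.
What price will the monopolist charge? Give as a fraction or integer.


MR = 161 - 10Q
Set MR = MC: 161 - 10Q = 26
Q* = 27/2
Substitute into demand:
P* = 161 - 5*27/2 = 187/2

187/2


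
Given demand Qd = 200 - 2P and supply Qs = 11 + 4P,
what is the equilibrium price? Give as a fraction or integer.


At equilibrium, Qd = Qs.
200 - 2P = 11 + 4P
200 - 11 = 2P + 4P
189 = 6P
P* = 189/6 = 63/2

63/2


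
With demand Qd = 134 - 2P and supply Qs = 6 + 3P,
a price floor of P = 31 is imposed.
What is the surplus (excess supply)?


At P = 31:
Qd = 134 - 2*31 = 72
Qs = 6 + 3*31 = 99
Surplus = Qs - Qd = 99 - 72 = 27

27


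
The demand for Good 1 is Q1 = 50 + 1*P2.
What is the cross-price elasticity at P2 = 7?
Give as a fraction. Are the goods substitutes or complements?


dQ1/dP2 = 1
At P2 = 7: Q1 = 50 + 1*7 = 57
Exy = (dQ1/dP2)(P2/Q1) = 1 * 7 / 57 = 7/57
Since Exy > 0, the goods are substitutes.

7/57 (substitutes)


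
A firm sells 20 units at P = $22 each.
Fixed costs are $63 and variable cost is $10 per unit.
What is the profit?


Total Revenue = P * Q = 22 * 20 = $440
Total Cost = FC + VC*Q = 63 + 10*20 = $263
Profit = TR - TC = 440 - 263 = $177

$177


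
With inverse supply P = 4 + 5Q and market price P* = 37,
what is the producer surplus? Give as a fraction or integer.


Minimum supply price (at Q=0): P_min = 4
Quantity supplied at P* = 37:
Q* = (37 - 4)/5 = 33/5
PS = (1/2) * Q* * (P* - P_min)
PS = (1/2) * 33/5 * (37 - 4)
PS = (1/2) * 33/5 * 33 = 1089/10

1089/10
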